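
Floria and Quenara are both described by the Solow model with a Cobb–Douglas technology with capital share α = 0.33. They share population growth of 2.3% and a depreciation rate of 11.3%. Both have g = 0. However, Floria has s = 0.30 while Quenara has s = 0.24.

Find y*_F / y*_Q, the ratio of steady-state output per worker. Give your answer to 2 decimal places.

y*_F / y*_Q ≈ 1.12

Steady-state y* = [s/(n + δ)]^(α/(1−α)), so the ratio is [ (s_F/(n + δ)_F) / (s_Q/(n + δ)_Q) ]^0.4925.
s_F/(n + δ)_F = 0.30/0.136 = 2.2059; s_Q/(n + δ)_Q = 0.24/0.136 = 1.7647.
Ratio = (2.2059/1.7647)^0.4925 = 1.2500^0.4925 ≈ 1.1162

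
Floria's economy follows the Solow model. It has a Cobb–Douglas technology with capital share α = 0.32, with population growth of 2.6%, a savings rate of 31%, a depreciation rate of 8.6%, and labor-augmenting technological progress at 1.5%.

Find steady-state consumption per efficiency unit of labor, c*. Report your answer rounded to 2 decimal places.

At the steady state, Δk = 0, so s·k^α = (n + g + δ)·k.
Dividing both sides by k: k^(1−α) = s / (n + g + δ).
k^0.68 = 0.31 / (0.026 + 0.015 + 0.086) = 0.31 / 0.127 = 2.4409
k* = 2.4409^(1/0.68) ≈ 3.7147
y* = (k*)^α = 3.7147^0.32 ≈ 1.5219
c* = (1 − s)·y* = (1 − 0.31) × 1.5219 ≈ 1.0501

c* = 1.05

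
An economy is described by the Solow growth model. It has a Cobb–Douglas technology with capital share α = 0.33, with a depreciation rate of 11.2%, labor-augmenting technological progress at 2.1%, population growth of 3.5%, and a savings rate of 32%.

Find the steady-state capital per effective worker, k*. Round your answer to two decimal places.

k* = 2.62

In steady state, investment equals break-even investment: s·k^α = (n + g + δ)·k.
Dividing both sides by k: k^(1−α) = s / (n + g + δ).
k^0.67 = 0.32 / (0.035 + 0.021 + 0.112) = 0.32 / 0.168 = 1.9048
k* = 1.9048^(1/0.67) ≈ 2.6163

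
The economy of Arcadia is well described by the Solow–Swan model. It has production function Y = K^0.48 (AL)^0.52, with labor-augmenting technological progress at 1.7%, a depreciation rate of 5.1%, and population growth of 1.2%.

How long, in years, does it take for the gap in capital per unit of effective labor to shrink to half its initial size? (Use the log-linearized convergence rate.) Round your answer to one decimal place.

half-life ≈ 16.7 years

Near the steady state the convergence rate is λ = (1 − α)(n + g + δ).
λ = (1 − 0.48) × 0.080 = 0.52 × 0.080 = 0.0416
Half-life = ln 2 / λ = 0.6931 / 0.0416 ≈ 16.66 years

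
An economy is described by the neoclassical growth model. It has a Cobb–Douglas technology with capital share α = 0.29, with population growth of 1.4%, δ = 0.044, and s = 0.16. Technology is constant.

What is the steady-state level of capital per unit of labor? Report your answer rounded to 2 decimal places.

In steady state, investment equals break-even investment: s·k^α = (n + δ)·k.
Rearranging, k^(1−α) = s / (n + δ).
k^0.71 = 0.16 / (0.014 + 0.044) = 0.16 / 0.058 = 2.7586
k* = 2.7586^(1/0.71) ≈ 4.1753

k* ≈ 4.18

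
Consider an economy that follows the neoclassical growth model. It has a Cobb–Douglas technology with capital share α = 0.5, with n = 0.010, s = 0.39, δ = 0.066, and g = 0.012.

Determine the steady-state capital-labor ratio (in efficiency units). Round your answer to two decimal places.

k* = 19.64

In steady state, investment equals break-even investment: s·k^α = (n + g + δ)·k.
Dividing both sides by k: k^(1−α) = s / (n + g + δ).
k^0.5 = 0.39 / (0.010 + 0.012 + 0.066) = 0.39 / 0.088 = 4.4318
k* = 4.4318^(1/0.5) ≈ 19.6409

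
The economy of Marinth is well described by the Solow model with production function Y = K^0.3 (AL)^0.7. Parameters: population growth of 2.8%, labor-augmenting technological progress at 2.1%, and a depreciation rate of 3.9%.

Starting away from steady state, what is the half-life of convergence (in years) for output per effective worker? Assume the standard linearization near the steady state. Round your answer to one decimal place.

Near the steady state the convergence rate is λ = (1 − α)(n + g + δ).
λ = (1 − 0.3) × 0.088 = 0.7 × 0.088 = 0.0616
Half-life = ln 2 / λ = 0.6931 / 0.0616 ≈ 11.25 years

about 11.3 years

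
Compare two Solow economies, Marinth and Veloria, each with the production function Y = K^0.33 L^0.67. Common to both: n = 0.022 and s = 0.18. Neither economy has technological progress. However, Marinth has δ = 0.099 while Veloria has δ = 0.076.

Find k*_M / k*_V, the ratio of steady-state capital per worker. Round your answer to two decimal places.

ratio ≈ 0.73

Steady-state k* = [s/(n + δ)]^(1/(1−α)), so the ratio is [ (s_M/(n + δ)_M) / (s_V/(n + δ)_V) ]^1.4925.
s_M/(n + δ)_M = 0.18/0.121 = 1.4876; s_V/(n + δ)_V = 0.18/0.098 = 1.8367.
Ratio = (1.4876/1.8367)^1.4925 = 0.8099^1.4925 ≈ 0.7300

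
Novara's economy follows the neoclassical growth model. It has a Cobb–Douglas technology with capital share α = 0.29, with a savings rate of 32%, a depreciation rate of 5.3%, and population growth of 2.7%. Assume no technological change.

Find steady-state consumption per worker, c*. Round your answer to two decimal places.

c* = 1.20

Steady state requires s·f(k) = (n + δ)·k, i.e. s·k^α = (n + δ)·k.
Rearranging, k^(1−α) = s / (n + δ).
k^0.71 = 0.32 / (0.027 + 0.053) = 0.32 / 0.080 = 4.0000
k* = 4.0000^(1/0.71) ≈ 7.0465
y* = (k*)^α = 7.0465^0.29 ≈ 1.7616
c* = (1 − s)·y* = (1 − 0.32) × 1.7616 ≈ 1.1979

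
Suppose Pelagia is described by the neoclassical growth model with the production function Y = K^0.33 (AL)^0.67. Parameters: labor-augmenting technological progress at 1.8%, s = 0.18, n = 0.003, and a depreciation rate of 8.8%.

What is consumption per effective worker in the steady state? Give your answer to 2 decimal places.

c* ≈ 1.05

In steady state, investment equals break-even investment: s·k^α = (n + g + δ)·k.
Dividing both sides by k: k^(1−α) = s / (n + g + δ).
k^0.67 = 0.18 / (0.003 + 0.018 + 0.088) = 0.18 / 0.109 = 1.6514
k* = 1.6514^(1/0.67) ≈ 2.1142
y* = (k*)^α = 2.1142^0.33 ≈ 1.2803
c* = (1 − s)·y* = (1 − 0.18) × 1.2803 ≈ 1.0498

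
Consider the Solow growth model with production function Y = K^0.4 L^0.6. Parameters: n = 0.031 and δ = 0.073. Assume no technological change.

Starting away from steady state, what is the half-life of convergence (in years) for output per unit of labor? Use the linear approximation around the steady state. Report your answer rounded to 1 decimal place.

about 11.1 years

Near the steady state the convergence rate is λ = (1 − α)(n + δ).
λ = (1 − 0.4) × 0.104 = 0.6 × 0.104 = 0.0624
Half-life = ln 2 / λ = 0.6931 / 0.0624 ≈ 11.11 years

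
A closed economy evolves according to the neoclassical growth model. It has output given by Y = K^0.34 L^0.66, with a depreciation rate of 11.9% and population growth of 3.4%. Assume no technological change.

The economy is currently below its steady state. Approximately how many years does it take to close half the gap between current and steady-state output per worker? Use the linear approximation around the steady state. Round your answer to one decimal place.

t_½ ≈ 6.9 years

Near the steady state the convergence rate is λ = (1 − α)(n + δ).
λ = (1 − 0.34) × 0.153 = 0.66 × 0.153 = 0.10098
Half-life = ln 2 / λ = 0.6931 / 0.10098 ≈ 6.86 years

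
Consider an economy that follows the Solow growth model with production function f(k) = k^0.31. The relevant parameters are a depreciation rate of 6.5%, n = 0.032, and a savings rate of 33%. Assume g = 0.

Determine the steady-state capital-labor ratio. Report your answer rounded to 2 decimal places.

In steady state, investment equals break-even investment: s·k^α = (n + δ)·k.
Rearranging, k^(1−α) = s / (n + δ).
k^0.69 = 0.33 / (0.032 + 0.065) = 0.33 / 0.097 = 3.4021
k* = 3.4021^(1/0.69) ≈ 5.8972

k* ≈ 5.90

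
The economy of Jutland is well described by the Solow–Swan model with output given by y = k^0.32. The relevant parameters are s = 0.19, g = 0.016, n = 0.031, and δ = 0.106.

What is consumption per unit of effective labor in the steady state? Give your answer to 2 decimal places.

c* ≈ 0.90

At the steady state, Δk = 0, so s·k^α = (n + g + δ)·k.
Rearranging, k^(1−α) = s / (n + g + δ).
k^0.68 = 0.19 / (0.031 + 0.016 + 0.106) = 0.19 / 0.153 = 1.2418
k* = 1.2418^(1/0.68) ≈ 1.3750
y* = (k*)^α = 1.3750^0.32 ≈ 1.1073
c* = (1 − s)·y* = (1 − 0.19) × 1.1073 ≈ 0.8969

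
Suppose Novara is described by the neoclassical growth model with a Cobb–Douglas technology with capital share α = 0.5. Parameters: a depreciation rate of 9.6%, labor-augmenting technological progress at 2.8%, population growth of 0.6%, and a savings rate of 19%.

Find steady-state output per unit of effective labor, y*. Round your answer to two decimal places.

At the steady state, Δk = 0, so s·k^α = (n + g + δ)·k.
Rearranging, k^(1−α) = s / (n + g + δ).
k^0.5 = 0.19 / (0.006 + 0.028 + 0.096) = 0.19 / 0.130 = 1.4615
k* = 1.4615^(1/0.5) ≈ 2.1360
y* = (k*)^α = 2.1360^0.5 ≈ 1.4615

y* ≈ 1.46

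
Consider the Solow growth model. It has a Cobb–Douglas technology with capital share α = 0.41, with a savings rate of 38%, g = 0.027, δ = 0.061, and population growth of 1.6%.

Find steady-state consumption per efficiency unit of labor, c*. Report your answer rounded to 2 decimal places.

c* ≈ 1.53

Steady state requires s·f(k) = (n + g + δ)·k, i.e. s·k^α = (n + g + δ)·k.
Rearranging, k^(1−α) = s / (n + g + δ).
k^0.59 = 0.38 / (0.016 + 0.027 + 0.061) = 0.38 / 0.104 = 3.6538
k* = 3.6538^(1/0.59) ≈ 8.9909
y* = (k*)^α = 8.9909^0.41 ≈ 2.4607
c* = (1 − s)·y* = (1 − 0.38) × 2.4607 ≈ 1.5256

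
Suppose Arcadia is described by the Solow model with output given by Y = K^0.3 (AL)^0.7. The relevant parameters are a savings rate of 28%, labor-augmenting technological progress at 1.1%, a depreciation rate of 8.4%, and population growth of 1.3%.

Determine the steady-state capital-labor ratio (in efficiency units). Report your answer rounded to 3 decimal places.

k* ≈ 3.900

At the steady state, Δk = 0, so s·k^α = (n + g + δ)·k.
Rearranging, k^(1−α) = s / (n + g + δ).
k^0.7 = 0.28 / (0.013 + 0.011 + 0.084) = 0.28 / 0.108 = 2.5926
k* = 2.5926^(1/0.7) ≈ 3.8999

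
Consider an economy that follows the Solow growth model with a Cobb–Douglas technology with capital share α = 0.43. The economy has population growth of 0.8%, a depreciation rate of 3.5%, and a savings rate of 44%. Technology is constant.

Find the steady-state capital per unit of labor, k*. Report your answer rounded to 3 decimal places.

k* ≈ 59.143

Steady state requires s·f(k) = (n + δ)·k, i.e. s·k^α = (n + δ)·k.
Dividing both sides by k: k^(1−α) = s / (n + δ).
k^0.57 = 0.44 / (0.008 + 0.035) = 0.44 / 0.043 = 10.2326
k* = 10.2326^(1/0.57) ≈ 59.1433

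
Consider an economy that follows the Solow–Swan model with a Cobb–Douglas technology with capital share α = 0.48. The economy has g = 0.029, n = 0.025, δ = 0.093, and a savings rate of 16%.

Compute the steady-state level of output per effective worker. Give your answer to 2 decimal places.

At the steady state, Δk = 0, so s·k^α = (n + g + δ)·k.
Dividing both sides by k: k^(1−α) = s / (n + g + δ).
k^0.52 = 0.16 / (0.025 + 0.029 + 0.093) = 0.16 / 0.147 = 1.0884
k* = 1.0884^(1/0.52) ≈ 1.1769
y* = (k*)^α = 1.1769^0.48 ≈ 1.0813

y* ≈ 1.08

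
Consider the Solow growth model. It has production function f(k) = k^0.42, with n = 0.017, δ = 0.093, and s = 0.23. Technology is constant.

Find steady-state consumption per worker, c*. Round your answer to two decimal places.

c* = 1.31

In steady state, investment equals break-even investment: s·k^α = (n + δ)·k.
Dividing both sides by k: k^(1−α) = s / (n + δ).
k^0.58 = 0.23 / (0.017 + 0.093) = 0.23 / 0.110 = 2.0909
k* = 2.0909^(1/0.58) ≈ 3.5670
y* = (k*)^α = 3.5670^0.42 ≈ 1.7060
c* = (1 − s)·y* = (1 − 0.23) × 1.7060 ≈ 1.3136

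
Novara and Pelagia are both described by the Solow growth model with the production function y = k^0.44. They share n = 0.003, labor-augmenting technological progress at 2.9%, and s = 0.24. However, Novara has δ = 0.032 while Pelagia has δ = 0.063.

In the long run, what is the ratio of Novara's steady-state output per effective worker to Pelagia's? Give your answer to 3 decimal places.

y*_N / y*_P ≈ 1.364

Steady-state y* = [s/(n + g + δ)]^(α/(1−α)), so the ratio is [ (s_N/(n + g + δ)_N) / (s_P/(n + g + δ)_P) ]^0.7857.
s_N/(n + g + δ)_N = 0.24/0.064 = 3.7500; s_P/(n + g + δ)_P = 0.24/0.095 = 2.5263.
Ratio = (3.7500/2.5263)^0.7857 = 1.4844^0.7857 ≈ 1.3639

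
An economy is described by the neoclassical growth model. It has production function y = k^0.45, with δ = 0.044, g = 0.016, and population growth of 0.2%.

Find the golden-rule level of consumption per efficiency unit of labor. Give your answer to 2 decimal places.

c_gold ≈ 2.78

At the golden rule, f'(k) = n + g + δ, so α·k^(α−1) = n + g + δ and k_gold = (α/(n + g + δ))^(1/(1−α)).
k_gold = (0.45/0.062)^(1/0.55) = 7.2581^1.8182 ≈ 36.7408
c_gold = f(k_gold) − (n + g + δ)·k_gold = 5.0619 − 0.062×36.7408 ≈ 2.7840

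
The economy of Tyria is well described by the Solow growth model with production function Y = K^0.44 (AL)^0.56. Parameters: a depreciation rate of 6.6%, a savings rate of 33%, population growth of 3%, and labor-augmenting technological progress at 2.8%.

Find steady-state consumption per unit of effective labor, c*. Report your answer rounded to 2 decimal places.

c* ≈ 1.45

At the steady state, Δk = 0, so s·k^α = (n + g + δ)·k.
Dividing both sides by k: k^(1−α) = s / (n + g + δ).
k^0.56 = 0.33 / (0.030 + 0.028 + 0.066) = 0.33 / 0.124 = 2.6613
k* = 2.6613^(1/0.56) ≈ 5.7424
y* = (k*)^α = 5.7424^0.44 ≈ 2.1577
c* = (1 − s)·y* = (1 − 0.33) × 2.1577 ≈ 1.4457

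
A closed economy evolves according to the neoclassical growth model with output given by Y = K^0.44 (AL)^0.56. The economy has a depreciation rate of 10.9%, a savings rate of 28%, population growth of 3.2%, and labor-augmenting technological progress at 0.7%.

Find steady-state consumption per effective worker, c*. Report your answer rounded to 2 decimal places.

c* = 1.19

At the steady state, Δk = 0, so s·k^α = (n + g + δ)·k.
Dividing both sides by k: k^(1−α) = s / (n + g + δ).
k^0.56 = 0.28 / (0.032 + 0.007 + 0.109) = 0.28 / 0.148 = 1.8919
k* = 1.8919^(1/0.56) ≈ 3.1222
y* = (k*)^α = 3.1222^0.44 ≈ 1.6503
c* = (1 − s)·y* = (1 − 0.28) × 1.6503 ≈ 1.1882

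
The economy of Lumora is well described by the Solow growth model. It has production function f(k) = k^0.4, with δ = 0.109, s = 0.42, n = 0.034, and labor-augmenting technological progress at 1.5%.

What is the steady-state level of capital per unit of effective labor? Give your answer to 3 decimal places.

At the steady state, Δk = 0, so s·k^α = (n + g + δ)·k.
Rearranging, k^(1−α) = s / (n + g + δ).
k^0.6 = 0.42 / (0.034 + 0.015 + 0.109) = 0.42 / 0.158 = 2.6582
k* = 2.6582^(1/0.6) ≈ 5.1009

k* ≈ 5.101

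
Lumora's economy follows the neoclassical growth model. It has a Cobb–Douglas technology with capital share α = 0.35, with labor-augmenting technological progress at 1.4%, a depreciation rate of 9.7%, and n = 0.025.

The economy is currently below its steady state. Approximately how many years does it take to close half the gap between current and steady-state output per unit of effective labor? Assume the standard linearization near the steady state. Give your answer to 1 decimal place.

about 7.8 years

Near the steady state the convergence rate is λ = (1 − α)(n + g + δ).
λ = (1 − 0.35) × 0.136 = 0.65 × 0.136 = 0.0884
Half-life = ln 2 / λ = 0.6931 / 0.0884 ≈ 7.84 years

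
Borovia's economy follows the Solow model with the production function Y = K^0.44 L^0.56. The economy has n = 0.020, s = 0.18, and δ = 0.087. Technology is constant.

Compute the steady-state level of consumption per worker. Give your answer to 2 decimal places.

c* ≈ 1.23

Steady state requires s·f(k) = (n + δ)·k, i.e. s·k^α = (n + δ)·k.
Rearranging, k^(1−α) = s / (n + δ).
k^0.56 = 0.18 / (0.020 + 0.087) = 0.18 / 0.107 = 1.6822
k* = 1.6822^(1/0.56) ≈ 2.5314
y* = (k*)^α = 2.5314^0.44 ≈ 1.5048
c* = (1 − s)·y* = (1 − 0.18) × 1.5048 ≈ 1.2339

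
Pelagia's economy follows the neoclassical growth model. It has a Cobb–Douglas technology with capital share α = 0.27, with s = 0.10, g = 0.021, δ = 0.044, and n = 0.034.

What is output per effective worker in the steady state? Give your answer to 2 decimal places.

y* ≈ 1.00

Steady state requires s·f(k) = (n + g + δ)·k, i.e. s·k^α = (n + g + δ)·k.
Rearranging, k^(1−α) = s / (n + g + δ).
k^0.73 = 0.10 / (0.034 + 0.021 + 0.044) = 0.10 / 0.099 = 1.0101
k* = 1.0101^(1/0.73) ≈ 1.0139
y* = (k*)^α = 1.0139^0.27 ≈ 1.0037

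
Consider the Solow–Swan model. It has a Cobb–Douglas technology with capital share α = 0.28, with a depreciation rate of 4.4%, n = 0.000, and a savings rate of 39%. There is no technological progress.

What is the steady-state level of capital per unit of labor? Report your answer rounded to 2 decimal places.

k* = 20.71

At the steady state, Δk = 0, so s·k^α = (n + δ)·k.
Rearranging, k^(1−α) = s / (n + δ).
k^0.72 = 0.39 / (0.000 + 0.044) = 0.39 / 0.044 = 8.8636
k* = 8.8636^(1/0.72) ≈ 20.7074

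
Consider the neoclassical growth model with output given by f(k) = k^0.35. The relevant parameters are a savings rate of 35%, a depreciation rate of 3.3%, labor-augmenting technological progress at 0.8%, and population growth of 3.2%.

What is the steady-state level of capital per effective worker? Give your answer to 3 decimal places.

k* = 11.151

Steady state requires s·f(k) = (n + g + δ)·k, i.e. s·k^α = (n + g + δ)·k.
Dividing both sides by k: k^(1−α) = s / (n + g + δ).
k^0.65 = 0.35 / (0.032 + 0.008 + 0.033) = 0.35 / 0.073 = 4.7945
k* = 4.7945^(1/0.65) ≈ 11.1506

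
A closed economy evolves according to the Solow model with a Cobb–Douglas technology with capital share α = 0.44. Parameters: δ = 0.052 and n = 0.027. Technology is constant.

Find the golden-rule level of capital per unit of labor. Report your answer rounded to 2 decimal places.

k_gold ≈ 21.47

The golden rule sets f'(k) = n + δ, i.e. α·k^(α−1) = n + δ.
So k^(1−α) = α / (n + δ) = 0.44 / 0.079 = 5.5696.
k_gold = 5.5696^(1/0.56) ≈ 21.4698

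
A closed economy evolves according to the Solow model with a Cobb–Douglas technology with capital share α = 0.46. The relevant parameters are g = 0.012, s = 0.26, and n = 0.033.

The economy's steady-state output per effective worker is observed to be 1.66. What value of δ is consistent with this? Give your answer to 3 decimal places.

Steady state requires s·f(k) = (n + g + δ)·k, i.e. s·k^α = (n + g + δ)·k.
Since y* = [s/(n + g + δ)]^(α/(1−α)), we have s/(n + g + δ) = (y*)^((1−α)/α) = 1.66^1.1739 = 1.8129.
Therefore n + g + δ = s / 1.8129 = 0.26 / 1.8129 = 0.1434, so δ = 0.1434 − 0.045 = 0.0984.

δ ≈ 0.098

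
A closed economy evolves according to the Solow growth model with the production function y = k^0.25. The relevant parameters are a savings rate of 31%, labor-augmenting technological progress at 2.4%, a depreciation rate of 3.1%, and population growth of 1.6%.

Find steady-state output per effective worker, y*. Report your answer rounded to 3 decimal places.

y* = 1.634

In steady state, investment equals break-even investment: s·k^α = (n + g + δ)·k.
Rearranging, k^(1−α) = s / (n + g + δ).
k^0.75 = 0.31 / (0.016 + 0.024 + 0.031) = 0.31 / 0.071 = 4.3662
k* = 4.3662^(1/0.75) ≈ 7.1363
y* = (k*)^α = 7.1363^0.25 ≈ 1.6344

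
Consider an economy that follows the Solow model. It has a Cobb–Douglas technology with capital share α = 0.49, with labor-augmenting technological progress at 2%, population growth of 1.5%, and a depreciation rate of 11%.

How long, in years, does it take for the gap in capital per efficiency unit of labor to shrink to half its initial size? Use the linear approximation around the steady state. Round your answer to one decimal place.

Near the steady state the convergence rate is λ = (1 − α)(n + g + δ).
λ = (1 − 0.49) × 0.145 = 0.51 × 0.145 = 0.07395
Half-life = ln 2 / λ = 0.6931 / 0.07395 ≈ 9.37 years

t_½ ≈ 9.4 years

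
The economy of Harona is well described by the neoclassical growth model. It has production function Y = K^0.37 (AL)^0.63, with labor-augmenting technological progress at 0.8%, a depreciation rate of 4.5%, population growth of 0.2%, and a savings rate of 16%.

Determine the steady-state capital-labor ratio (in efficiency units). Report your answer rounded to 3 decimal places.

k* = 5.447

Steady state requires s·f(k) = (n + g + δ)·k, i.e. s·k^α = (n + g + δ)·k.
Dividing both sides by k: k^(1−α) = s / (n + g + δ).
k^0.63 = 0.16 / (0.002 + 0.008 + 0.045) = 0.16 / 0.055 = 2.9091
k* = 2.9091^(1/0.63) ≈ 5.4466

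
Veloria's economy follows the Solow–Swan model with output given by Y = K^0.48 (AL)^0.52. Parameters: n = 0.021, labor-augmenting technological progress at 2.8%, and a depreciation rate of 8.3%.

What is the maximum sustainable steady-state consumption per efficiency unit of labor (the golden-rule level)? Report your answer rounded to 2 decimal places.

At the golden rule, f'(k) = n + g + δ, so α·k^(α−1) = n + g + δ and k_gold = (α/(n + g + δ))^(1/(1−α)).
k_gold = (0.48/0.132)^(1/0.52) = 3.6364^1.9231 ≈ 11.9737
c_gold = f(k_gold) − (n + g + δ)·k_gold = 3.2927 − 0.132×11.9737 ≈ 1.7122

c_gold ≈ 1.71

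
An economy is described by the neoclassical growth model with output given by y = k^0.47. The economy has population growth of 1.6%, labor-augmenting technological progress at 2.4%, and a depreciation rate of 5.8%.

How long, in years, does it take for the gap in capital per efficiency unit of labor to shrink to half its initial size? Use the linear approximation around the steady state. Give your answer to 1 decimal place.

Near the steady state the convergence rate is λ = (1 − α)(n + g + δ).
λ = (1 − 0.47) × 0.098 = 0.53 × 0.098 = 0.05194
Half-life = ln 2 / λ = 0.6931 / 0.05194 ≈ 13.34 years

t_½ ≈ 13.3 years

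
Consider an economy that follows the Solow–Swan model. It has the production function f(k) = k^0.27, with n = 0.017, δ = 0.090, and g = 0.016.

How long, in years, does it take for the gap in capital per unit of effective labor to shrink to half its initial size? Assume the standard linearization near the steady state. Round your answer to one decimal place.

half-life ≈ 7.7 years

Near the steady state the convergence rate is λ = (1 − α)(n + g + δ).
λ = (1 − 0.27) × 0.123 = 0.73 × 0.123 = 0.08979
Half-life = ln 2 / λ = 0.6931 / 0.08979 ≈ 7.72 years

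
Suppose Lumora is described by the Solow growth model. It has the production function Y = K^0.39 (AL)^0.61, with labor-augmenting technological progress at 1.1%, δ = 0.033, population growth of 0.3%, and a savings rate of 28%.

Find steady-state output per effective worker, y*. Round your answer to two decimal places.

Steady state requires s·f(k) = (n + g + δ)·k, i.e. s·k^α = (n + g + δ)·k.
Dividing both sides by k: k^(1−α) = s / (n + g + δ).
k^0.61 = 0.28 / (0.003 + 0.011 + 0.033) = 0.28 / 0.047 = 5.9574
k* = 5.9574^(1/0.61) ≈ 18.6460
y* = (k*)^α = 18.6460^0.39 ≈ 3.1299

y* = 3.13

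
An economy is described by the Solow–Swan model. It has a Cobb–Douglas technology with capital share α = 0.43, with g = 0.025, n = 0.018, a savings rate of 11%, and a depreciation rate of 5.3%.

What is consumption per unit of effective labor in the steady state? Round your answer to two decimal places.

c* ≈ 0.99

Steady state requires s·f(k) = (n + g + δ)·k, i.e. s·k^α = (n + g + δ)·k.
Dividing both sides by k: k^(1−α) = s / (n + g + δ).
k^0.57 = 0.11 / (0.018 + 0.025 + 0.053) = 0.11 / 0.096 = 1.1458
k* = 1.1458^(1/0.57) ≈ 1.2697
y* = (k*)^α = 1.2697^0.43 ≈ 1.1081
c* = (1 − s)·y* = (1 − 0.11) × 1.1081 ≈ 0.9862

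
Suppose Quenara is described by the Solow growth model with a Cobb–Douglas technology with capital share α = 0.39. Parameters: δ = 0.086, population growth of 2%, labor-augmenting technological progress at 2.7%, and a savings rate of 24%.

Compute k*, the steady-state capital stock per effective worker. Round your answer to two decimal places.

k* = 2.63

In steady state, investment equals break-even investment: s·k^α = (n + g + δ)·k.
Dividing both sides by k: k^(1−α) = s / (n + g + δ).
k^0.61 = 0.24 / (0.020 + 0.027 + 0.086) = 0.24 / 0.133 = 1.8045
k* = 1.8045^(1/0.61) ≈ 2.6318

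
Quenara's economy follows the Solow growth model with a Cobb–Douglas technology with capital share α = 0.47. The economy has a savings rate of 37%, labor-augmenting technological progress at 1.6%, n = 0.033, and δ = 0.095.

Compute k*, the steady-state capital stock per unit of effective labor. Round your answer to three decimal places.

k* = 5.933

At the steady state, Δk = 0, so s·k^α = (n + g + δ)·k.
Rearranging, k^(1−α) = s / (n + g + δ).
k^0.53 = 0.37 / (0.033 + 0.016 + 0.095) = 0.37 / 0.144 = 2.5694
k* = 2.5694^(1/0.53) ≈ 5.9329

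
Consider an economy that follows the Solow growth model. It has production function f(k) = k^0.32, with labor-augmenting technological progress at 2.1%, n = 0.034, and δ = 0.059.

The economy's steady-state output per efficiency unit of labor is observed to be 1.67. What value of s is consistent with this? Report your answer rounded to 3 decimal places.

In steady state, investment equals break-even investment: s·k^α = (n + g + δ)·k.
Since y* = [s/(n + g + δ)]^(α/(1−α)), we have s/(n + g + δ) = (y*)^((1−α)/α) = 1.67^2.125 = 2.9735.
Therefore s = 2.9735 × (n + g + δ) = 2.9735 × 0.114 = 0.3390.

s ≈ 0.339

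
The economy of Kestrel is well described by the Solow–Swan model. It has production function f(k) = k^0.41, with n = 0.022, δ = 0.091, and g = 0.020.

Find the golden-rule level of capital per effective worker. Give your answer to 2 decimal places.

The golden rule sets f'(k) = n + g + δ, i.e. α·k^(α−1) = n + g + δ.
So k^(1−α) = α / (n + g + δ) = 0.41 / 0.133 = 3.0827.
k_gold = 3.0827^(1/0.59) ≈ 6.7406

k_gold ≈ 6.74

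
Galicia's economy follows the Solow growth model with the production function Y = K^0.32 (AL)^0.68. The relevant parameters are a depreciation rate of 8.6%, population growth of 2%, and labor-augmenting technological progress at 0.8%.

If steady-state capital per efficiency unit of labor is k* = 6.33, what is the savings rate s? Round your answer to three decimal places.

s ≈ 0.400

At the steady state, Δk = 0, so s·k^α = (n + g + δ)·k.
So s / (n + g + δ) = (k*)^(1−α) = 6.33^0.68 = 3.5072.
Therefore s = 3.5072 × (n + g + δ) = 3.5072 × 0.114 = 0.3998.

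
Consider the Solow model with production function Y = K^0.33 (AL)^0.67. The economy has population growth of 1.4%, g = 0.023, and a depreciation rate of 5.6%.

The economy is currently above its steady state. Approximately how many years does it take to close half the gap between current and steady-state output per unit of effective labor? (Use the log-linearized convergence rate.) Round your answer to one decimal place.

t_½ ≈ 11.1 years

Near the steady state the convergence rate is λ = (1 − α)(n + g + δ).
λ = (1 − 0.33) × 0.093 = 0.67 × 0.093 = 0.06231
Half-life = ln 2 / λ = 0.6931 / 0.06231 ≈ 11.12 years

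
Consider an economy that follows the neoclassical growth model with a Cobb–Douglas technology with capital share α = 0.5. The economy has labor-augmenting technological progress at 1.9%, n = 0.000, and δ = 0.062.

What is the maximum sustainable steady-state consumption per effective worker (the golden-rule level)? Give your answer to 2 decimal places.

c_gold ≈ 3.09

At the golden rule, f'(k) = n + g + δ, so α·k^(α−1) = n + g + δ and k_gold = (α/(n + g + δ))^(1/(1−α)).
k_gold = (0.5/0.081)^(1/0.5) = 6.1728^2 ≈ 38.1035
c_gold = f(k_gold) − (n + g + δ)·k_gold = 6.1728 − 0.081×38.1035 ≈ 3.0864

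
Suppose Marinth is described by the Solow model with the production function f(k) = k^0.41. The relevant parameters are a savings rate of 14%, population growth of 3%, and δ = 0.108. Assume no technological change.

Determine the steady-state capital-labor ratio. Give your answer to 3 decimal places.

k* ≈ 1.025

In steady state, investment equals break-even investment: s·k^α = (n + δ)·k.
Rearranging, k^(1−α) = s / (n + δ).
k^0.59 = 0.14 / (0.030 + 0.108) = 0.14 / 0.138 = 1.0145
k* = 1.0145^(1/0.59) ≈ 1.0247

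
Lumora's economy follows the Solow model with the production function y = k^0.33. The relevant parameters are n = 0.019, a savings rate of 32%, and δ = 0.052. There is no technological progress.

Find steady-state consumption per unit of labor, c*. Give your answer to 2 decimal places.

c* ≈ 1.43

At the steady state, Δk = 0, so s·k^α = (n + δ)·k.
Dividing both sides by k: k^(1−α) = s / (n + δ).
k^0.67 = 0.32 / (0.019 + 0.052) = 0.32 / 0.071 = 4.5070
k* = 4.5070^(1/0.67) ≈ 9.4613
y* = (k*)^α = 9.4613^0.33 ≈ 2.0992
c* = (1 − s)·y* = (1 − 0.32) × 2.0992 ≈ 1.4275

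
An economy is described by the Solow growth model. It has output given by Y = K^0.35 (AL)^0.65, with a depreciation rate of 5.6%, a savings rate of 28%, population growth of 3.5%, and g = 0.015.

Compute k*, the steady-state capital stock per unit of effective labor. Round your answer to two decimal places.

k* = 4.46

Steady state requires s·f(k) = (n + g + δ)·k, i.e. s·k^α = (n + g + δ)·k.
Rearranging, k^(1−α) = s / (n + g + δ).
k^0.65 = 0.28 / (0.035 + 0.015 + 0.056) = 0.28 / 0.106 = 2.6415
k* = 2.6415^(1/0.65) ≈ 4.4566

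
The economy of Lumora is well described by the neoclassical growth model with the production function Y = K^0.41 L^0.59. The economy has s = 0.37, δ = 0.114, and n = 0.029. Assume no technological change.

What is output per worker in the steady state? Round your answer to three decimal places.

y* = 1.936

At the steady state, Δk = 0, so s·k^α = (n + δ)·k.
Rearranging, k^(1−α) = s / (n + δ).
k^0.59 = 0.37 / (0.029 + 0.114) = 0.37 / 0.143 = 2.5874
k* = 2.5874^(1/0.59) ≈ 5.0092
y* = (k*)^α = 5.0092^0.41 ≈ 1.9360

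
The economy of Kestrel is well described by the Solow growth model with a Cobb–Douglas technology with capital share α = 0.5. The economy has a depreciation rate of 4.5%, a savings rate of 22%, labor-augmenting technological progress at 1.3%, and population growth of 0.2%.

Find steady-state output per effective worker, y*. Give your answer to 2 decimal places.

y* ≈ 3.67

Steady state requires s·f(k) = (n + g + δ)·k, i.e. s·k^α = (n + g + δ)·k.
Dividing both sides by k: k^(1−α) = s / (n + g + δ).
k^0.5 = 0.22 / (0.002 + 0.013 + 0.045) = 0.22 / 0.060 = 3.6667
k* = 3.6667^(1/0.5) ≈ 13.4447
y* = (k*)^α = 13.4447^0.5 ≈ 3.6667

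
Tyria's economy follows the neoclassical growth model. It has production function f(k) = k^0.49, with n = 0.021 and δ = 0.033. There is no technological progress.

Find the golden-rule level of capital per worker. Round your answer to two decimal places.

k_gold ≈ 75.52

The golden rule sets f'(k) = n + δ, i.e. α·k^(α−1) = n + δ.
So k^(1−α) = α / (n + δ) = 0.49 / 0.054 = 9.0741.
k_gold = 9.0741^(1/0.51) ≈ 75.5173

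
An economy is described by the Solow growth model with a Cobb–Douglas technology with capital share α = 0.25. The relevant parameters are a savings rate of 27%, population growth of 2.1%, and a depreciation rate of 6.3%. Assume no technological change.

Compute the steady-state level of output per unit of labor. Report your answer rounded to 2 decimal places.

y* = 1.48

Steady state requires s·f(k) = (n + δ)·k, i.e. s·k^α = (n + δ)·k.
Rearranging, k^(1−α) = s / (n + δ).
k^0.75 = 0.27 / (0.021 + 0.063) = 0.27 / 0.084 = 3.2143
k* = 3.2143^(1/0.75) ≈ 4.7437
y* = (k*)^α = 4.7437^0.25 ≈ 1.4758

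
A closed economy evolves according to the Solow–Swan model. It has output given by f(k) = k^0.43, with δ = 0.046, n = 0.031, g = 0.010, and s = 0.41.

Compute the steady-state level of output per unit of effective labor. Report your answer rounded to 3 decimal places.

At the steady state, Δk = 0, so s·k^α = (n + g + δ)·k.
Rearranging, k^(1−α) = s / (n + g + δ).
k^0.57 = 0.41 / (0.031 + 0.010 + 0.046) = 0.41 / 0.087 = 4.7126
k* = 4.7126^(1/0.57) ≈ 15.1761
y* = (k*)^α = 15.1761^0.43 ≈ 3.2203

y* = 3.220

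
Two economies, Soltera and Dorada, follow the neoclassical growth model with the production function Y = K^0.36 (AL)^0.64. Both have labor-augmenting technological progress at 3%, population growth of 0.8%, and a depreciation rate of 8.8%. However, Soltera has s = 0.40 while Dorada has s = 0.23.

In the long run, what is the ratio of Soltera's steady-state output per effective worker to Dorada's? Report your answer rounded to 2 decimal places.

ratio ≈ 1.37

Steady-state y* = [s/(n + g + δ)]^(α/(1−α)), so the ratio is [ (s_S/(n + g + δ)_S) / (s_D/(n + g + δ)_D) ]^0.5625.
s_S/(n + g + δ)_S = 0.40/0.126 = 3.1746; s_D/(n + g + δ)_D = 0.23/0.126 = 1.8254.
Ratio = (3.1746/1.8254)^0.5625 = 1.7391^0.5625 ≈ 1.3652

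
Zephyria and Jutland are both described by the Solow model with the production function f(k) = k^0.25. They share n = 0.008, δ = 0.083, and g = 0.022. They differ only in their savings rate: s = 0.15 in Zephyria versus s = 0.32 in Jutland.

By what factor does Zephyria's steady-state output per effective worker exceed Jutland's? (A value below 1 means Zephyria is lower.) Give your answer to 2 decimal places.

Steady-state y* = [s/(n + g + δ)]^(α/(1−α)), so the ratio is [ (s_Z/(n + g + δ)_Z) / (s_J/(n + g + δ)_J) ]^0.3333.
s_Z/(n + g + δ)_Z = 0.15/0.113 = 1.3274; s_J/(n + g + δ)_J = 0.32/0.113 = 2.8319.
Ratio = (1.3274/2.8319)^0.3333 = 0.4687^0.3333 ≈ 0.7768

ratio ≈ 0.78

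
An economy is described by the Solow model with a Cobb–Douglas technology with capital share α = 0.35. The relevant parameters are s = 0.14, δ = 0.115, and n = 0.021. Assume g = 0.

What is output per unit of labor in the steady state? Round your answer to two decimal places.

y* ≈ 1.02

Steady state requires s·f(k) = (n + δ)·k, i.e. s·k^α = (n + δ)·k.
Dividing both sides by k: k^(1−α) = s / (n + δ).
k^0.65 = 0.14 / (0.021 + 0.115) = 0.14 / 0.136 = 1.0294
k* = 1.0294^(1/0.65) ≈ 1.0456
y* = (k*)^α = 1.0456^0.35 ≈ 1.0157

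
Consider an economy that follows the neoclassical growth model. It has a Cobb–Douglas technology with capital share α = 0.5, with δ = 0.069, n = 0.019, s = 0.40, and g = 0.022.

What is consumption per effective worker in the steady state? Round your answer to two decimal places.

Steady state requires s·f(k) = (n + g + δ)·k, i.e. s·k^α = (n + g + δ)·k.
Dividing both sides by k: k^(1−α) = s / (n + g + δ).
k^0.5 = 0.40 / (0.019 + 0.022 + 0.069) = 0.40 / 0.110 = 3.6364
k* = 3.6364^(1/0.5) ≈ 13.2234
y* = (k*)^α = 13.2234^0.5 ≈ 3.6364
c* = (1 − s)·y* = (1 − 0.40) × 3.6364 ≈ 2.1818

c* = 2.18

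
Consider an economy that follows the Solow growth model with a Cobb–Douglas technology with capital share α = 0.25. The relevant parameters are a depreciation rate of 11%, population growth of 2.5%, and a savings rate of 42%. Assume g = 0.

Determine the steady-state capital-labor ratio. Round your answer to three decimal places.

k* = 4.542

In steady state, investment equals break-even investment: s·k^α = (n + δ)·k.
Dividing both sides by k: k^(1−α) = s / (n + δ).
k^0.75 = 0.42 / (0.025 + 0.110) = 0.42 / 0.135 = 3.1111
k* = 3.1111^(1/0.75) ≈ 4.5417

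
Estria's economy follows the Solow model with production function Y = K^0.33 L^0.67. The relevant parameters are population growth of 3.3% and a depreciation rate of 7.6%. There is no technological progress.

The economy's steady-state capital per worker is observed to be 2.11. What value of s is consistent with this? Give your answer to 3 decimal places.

In steady state, investment equals break-even investment: s·k^α = (n + δ)·k.
So s / (n + δ) = (k*)^(1−α) = 2.11^0.67 = 1.6492.
Therefore s = 1.6492 × (n + δ) = 1.6492 × 0.109 = 0.1798.

s ≈ 0.180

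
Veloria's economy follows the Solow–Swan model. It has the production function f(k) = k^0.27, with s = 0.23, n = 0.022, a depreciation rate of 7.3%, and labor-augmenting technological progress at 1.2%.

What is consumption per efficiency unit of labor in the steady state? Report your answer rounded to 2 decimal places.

c* = 1.02

At the steady state, Δk = 0, so s·k^α = (n + g + δ)·k.
Dividing both sides by k: k^(1−α) = s / (n + g + δ).
k^0.73 = 0.23 / (0.022 + 0.012 + 0.073) = 0.23 / 0.107 = 2.1495
k* = 2.1495^(1/0.73) ≈ 2.8527
y* = (k*)^α = 2.8527^0.27 ≈ 1.3271
c* = (1 − s)·y* = (1 − 0.23) × 1.3271 ≈ 1.0219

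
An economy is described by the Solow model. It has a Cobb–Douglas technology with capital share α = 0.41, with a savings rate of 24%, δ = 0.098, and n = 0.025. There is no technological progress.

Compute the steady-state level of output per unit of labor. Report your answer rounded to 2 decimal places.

y* ≈ 1.59

At the steady state, Δk = 0, so s·k^α = (n + δ)·k.
Dividing both sides by k: k^(1−α) = s / (n + δ).
k^0.59 = 0.24 / (0.025 + 0.098) = 0.24 / 0.123 = 1.9512
k* = 1.9512^(1/0.59) ≈ 3.1048
y* = (k*)^α = 3.1048^0.41 ≈ 1.5912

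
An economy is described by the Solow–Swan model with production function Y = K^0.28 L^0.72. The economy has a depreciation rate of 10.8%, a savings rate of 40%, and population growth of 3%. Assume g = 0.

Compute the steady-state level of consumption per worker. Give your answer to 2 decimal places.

In steady state, investment equals break-even investment: s·k^α = (n + δ)·k.
Rearranging, k^(1−α) = s / (n + δ).
k^0.72 = 0.40 / (0.030 + 0.108) = 0.40 / 0.138 = 2.8986
k* = 2.8986^(1/0.72) ≈ 4.3846
y* = (k*)^α = 4.3846^0.28 ≈ 1.5127
c* = (1 − s)·y* = (1 − 0.40) × 1.5127 ≈ 0.9076

c* = 0.91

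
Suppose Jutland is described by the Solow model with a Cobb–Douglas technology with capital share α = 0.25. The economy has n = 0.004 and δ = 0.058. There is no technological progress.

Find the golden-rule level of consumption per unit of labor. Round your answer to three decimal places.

c_gold ≈ 1.194

At the golden rule, f'(k) = n + δ, so α·k^(α−1) = n + δ and k_gold = (α/(n + δ))^(1/(1−α)).
k_gold = (0.25/0.062)^(1/0.75) = 4.0323^1.3333 ≈ 6.4178
c_gold = f(k_gold) − (n + δ)·k_gold = 1.5916 − 0.062×6.4178 ≈ 1.1937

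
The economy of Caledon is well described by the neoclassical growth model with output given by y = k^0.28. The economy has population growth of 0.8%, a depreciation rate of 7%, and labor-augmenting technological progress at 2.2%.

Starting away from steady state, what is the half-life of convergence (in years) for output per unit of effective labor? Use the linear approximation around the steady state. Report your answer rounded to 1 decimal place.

Near the steady state the convergence rate is λ = (1 − α)(n + g + δ).
λ = (1 − 0.28) × 0.100 = 0.72 × 0.100 = 0.0720
Half-life = ln 2 / λ = 0.6931 / 0.0720 ≈ 9.63 years

about 9.6 years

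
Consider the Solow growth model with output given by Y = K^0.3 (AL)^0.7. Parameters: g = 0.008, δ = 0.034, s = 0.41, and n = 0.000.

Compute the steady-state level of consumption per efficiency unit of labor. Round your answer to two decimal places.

At the steady state, Δk = 0, so s·k^α = (n + g + δ)·k.
Rearranging, k^(1−α) = s / (n + g + δ).
k^0.7 = 0.41 / (0.000 + 0.008 + 0.034) = 0.41 / 0.042 = 9.7619
k* = 9.7619^(1/0.7) ≈ 25.9191
y* = (k*)^α = 25.9191^0.3 ≈ 2.6551
c* = (1 − s)·y* = (1 − 0.41) × 2.6551 ≈ 1.5665

c* = 1.57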